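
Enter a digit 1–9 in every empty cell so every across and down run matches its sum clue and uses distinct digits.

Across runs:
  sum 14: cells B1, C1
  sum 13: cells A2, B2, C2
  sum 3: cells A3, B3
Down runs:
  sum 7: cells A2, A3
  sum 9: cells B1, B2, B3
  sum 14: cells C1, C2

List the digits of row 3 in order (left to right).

2, 1

3 in 2 cells must be {1,2}.
Nothing is forced directly, so branch on B1, whose candidates are 5 or 6. If B1 = 5: that forces C1 = 9, C2 = 5, B3 = 1, after which B2 would have to be in {1,2,6,7} for the 13 across but in {3} for the 9 down — contradiction. So B1 = 6.
C1 = 14 − 6 = 8 completes the 14 across.
C2 = 14 − 8 = 6 completes the 14 down.
B2 = 2: the only remaining digit allowed by both the 13 across and the 9 down.
B3 = 9 − 8 = 1 completes the 9 down.
A2 = 13 − 8 = 5 completes the 13 across.
A3 = 3 − 1 = 2 completes the 3 across.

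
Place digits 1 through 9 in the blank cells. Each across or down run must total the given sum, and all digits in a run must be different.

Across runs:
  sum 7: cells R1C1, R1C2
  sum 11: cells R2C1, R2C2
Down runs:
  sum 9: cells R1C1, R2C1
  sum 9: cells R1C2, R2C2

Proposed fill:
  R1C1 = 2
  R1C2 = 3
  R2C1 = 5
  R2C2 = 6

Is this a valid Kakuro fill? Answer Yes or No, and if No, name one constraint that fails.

No — the down run R1C1–R2C1 sums to 7, not 9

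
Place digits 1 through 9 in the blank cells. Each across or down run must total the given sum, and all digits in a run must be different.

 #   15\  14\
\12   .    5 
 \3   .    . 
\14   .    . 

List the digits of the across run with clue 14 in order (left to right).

3 in 2 cells must be {1,2}.
R1C1 = 12 − 5 = 7 completes the 12 across.
Given what's placed, R2C1 must be 2 to fit the 3 across and 15 down.
R2C2 = 3 − 2 = 1 completes the 3 across.
R3C1 = 15 − 9 = 6 completes the 15 down.
R3C2 = 14 − 6 = 8 completes the 14 across.

6 8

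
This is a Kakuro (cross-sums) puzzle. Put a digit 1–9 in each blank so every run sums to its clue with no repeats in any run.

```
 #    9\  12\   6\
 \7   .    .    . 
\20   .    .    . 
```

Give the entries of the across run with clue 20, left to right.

7 in 3 cells must be {1,2,4}.
The 7 across and the 12 down share only 4, so R1C2 = 4.
R2C2 = 12 − 4 = 8 completes the 12 down.
Given what's placed, R2C3 must be 5 to fit the 20 across and 6 down.
R1C3 = 6 − 5 = 1 completes the 6 down.
R2C1 = 20 − 13 = 7 completes the 20 across.
R1C1 = 7 − 5 = 2 completes the 7 across.

7 8 5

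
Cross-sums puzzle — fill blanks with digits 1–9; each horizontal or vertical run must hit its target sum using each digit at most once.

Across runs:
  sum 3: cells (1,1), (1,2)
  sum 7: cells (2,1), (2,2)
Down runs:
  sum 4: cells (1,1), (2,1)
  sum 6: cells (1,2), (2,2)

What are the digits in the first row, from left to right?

1, 2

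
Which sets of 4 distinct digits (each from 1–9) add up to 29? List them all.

4 distinct digits from 1–9 sum between 10 and 30.
Only one set works: {5,7,8,9}.

{5,7,8,9}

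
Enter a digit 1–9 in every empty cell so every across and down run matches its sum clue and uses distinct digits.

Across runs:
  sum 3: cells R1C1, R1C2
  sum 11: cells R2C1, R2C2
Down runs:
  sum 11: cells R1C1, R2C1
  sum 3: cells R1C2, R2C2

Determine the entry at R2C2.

3 in 2 cells must be {1,2}.
The 3 across and the 11 down share only 2, so R1C1 = 2.
R1C2 = 3 − 2 = 1 completes the 3 across.
R2C1 = 11 − 2 = 9 completes the 11 down.
R2C2 = 11 − 9 = 2 completes the 11 across.

2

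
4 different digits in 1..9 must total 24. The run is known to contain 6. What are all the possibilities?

4 distinct digits from 1–9 sum between 10 and 30.
Keeping only sets containing 6.

{1,6,8,9}; {2,6,7,9}; {3,6,7,8}; {4,5,6,9}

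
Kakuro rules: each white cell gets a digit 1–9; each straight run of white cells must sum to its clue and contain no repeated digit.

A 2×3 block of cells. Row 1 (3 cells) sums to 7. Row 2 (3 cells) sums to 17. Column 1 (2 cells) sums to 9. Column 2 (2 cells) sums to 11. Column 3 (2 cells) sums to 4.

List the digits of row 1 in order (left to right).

7 in 3 cells must be {1,2,4}; 4 in 2 cells must be {1,3}.
The 7 across and the 4 down share only 1, so (1,3) = 1.
(2,3) = 4 − 1 = 3 completes the 4 down.
Nothing is forced directly, so branch on (1,1), whose candidates are 2 or 4. If (1,1) = 2: that forces (1,2) = 4, after which (2,1) would have to be in {5,6,8,9} for the 17 across but in {7} for the 9 down — contradiction. So (1,1) = 4.
(1,2) = 7 − 5 = 2 completes the 7 across.
(2,1) = 9 − 4 = 5 completes the 9 down.
(2,2) = 17 − 8 = 9 completes the 17 across.

4, 2, 1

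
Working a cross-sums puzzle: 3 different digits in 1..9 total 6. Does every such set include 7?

The only way to make 6 from 3 distinct digits is {1,2,3}, which does not contain 7.

No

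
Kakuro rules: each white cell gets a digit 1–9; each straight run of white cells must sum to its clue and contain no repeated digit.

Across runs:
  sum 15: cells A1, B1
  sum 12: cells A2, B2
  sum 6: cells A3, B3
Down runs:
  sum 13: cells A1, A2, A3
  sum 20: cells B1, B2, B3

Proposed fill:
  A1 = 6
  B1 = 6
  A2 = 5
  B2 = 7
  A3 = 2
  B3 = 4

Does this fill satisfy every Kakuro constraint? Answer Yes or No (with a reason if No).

No — the down run B1–B3 sums to 17, not 20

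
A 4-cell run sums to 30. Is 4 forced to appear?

No

The only way to make 30 from 4 distinct digits is {6,7,8,9}, which does not contain 4.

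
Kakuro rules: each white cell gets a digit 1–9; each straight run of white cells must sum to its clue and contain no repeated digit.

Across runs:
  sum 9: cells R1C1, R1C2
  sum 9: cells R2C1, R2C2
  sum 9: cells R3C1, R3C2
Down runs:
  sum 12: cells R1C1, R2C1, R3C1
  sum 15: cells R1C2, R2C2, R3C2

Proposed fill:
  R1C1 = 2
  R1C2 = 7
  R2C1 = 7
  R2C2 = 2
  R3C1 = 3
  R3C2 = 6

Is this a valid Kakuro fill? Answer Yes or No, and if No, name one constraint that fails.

Across: 2+7=9; 7+2=9; 3+6=9. Down: 2+7+3=12; 7+2+6=15. No digit repeats within any run.

Yes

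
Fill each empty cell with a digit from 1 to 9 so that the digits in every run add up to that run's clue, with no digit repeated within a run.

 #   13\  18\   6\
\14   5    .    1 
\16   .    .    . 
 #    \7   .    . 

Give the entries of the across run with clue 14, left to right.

5, 8, 1

6 in 3 cells must be {1,2,3}.
R1C2 = 14 − 6 = 8 completes the 14 across.
R2C1 = 13 − 5 = 8 completes the 13 down.
No cell is forced outright now. R2C3 can only be 2 or 3 (the digits allowed by both its 16 across and its 6 down). If R2C3 = 3: then R2C2 would have to be in {5} for the 16 across but in {1,3,4,6,7,9} for the 18 down — contradiction. So R2C3 = 2.
R2C2 = 16 − 10 = 6 completes the 16 across.
R3C2 = 18 − 14 = 4 completes the 18 down.
R3C3 = 7 − 4 = 3 completes the 7 across.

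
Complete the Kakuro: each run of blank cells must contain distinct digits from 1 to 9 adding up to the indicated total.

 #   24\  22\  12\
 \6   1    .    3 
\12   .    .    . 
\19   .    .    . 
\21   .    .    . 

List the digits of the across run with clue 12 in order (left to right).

6 in 3 cells must be {1,2,3}.
R1C2 = 6 − 4 = 2 completes the 6 across.
R4C3 = 6: the only remaining digit allowed by both the 21 across and the 12 down.
Given what's placed, R3C3 must be 2 to fit the 19 across and 12 down.
R4C1 = 8: the only remaining digit allowed by both the 21 across and the 24 down.
R4C2 = 21 − 14 = 7 completes the 21 across.
R2C3 = 12 − 11 = 1 completes the 12 down.
Given what's placed, R3C1 must be 9 to fit the 19 across and 24 down.
R3C2 = 19 − 11 = 8 completes the 19 across.
R2C1 = 24 − 18 = 6 completes the 24 down.
R2C2 = 12 − 7 = 5 completes the 12 across.

6 5 1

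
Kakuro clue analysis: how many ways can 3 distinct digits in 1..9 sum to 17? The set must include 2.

2

3 distinct digits from 1–9 sum between 6 and 24.
Keeping only sets containing 2.
Enumerating: {2,6,9}, {2,7,8}.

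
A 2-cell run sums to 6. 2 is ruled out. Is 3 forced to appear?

No

The only way to make 6 from 2 distinct digits under that restriction is {1,5}, which does not contain 3.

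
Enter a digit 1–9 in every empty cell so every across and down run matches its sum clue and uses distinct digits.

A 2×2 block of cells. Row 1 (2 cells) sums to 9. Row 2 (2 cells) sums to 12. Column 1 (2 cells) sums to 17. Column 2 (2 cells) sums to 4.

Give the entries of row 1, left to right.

8 1

17 in 2 cells must be {8,9}; 4 in 2 cells must be {1,3}.
The 9 across and the 17 down share only 8, so (1,1) = 8.
(1,2) = 9 − 8 = 1 completes the 9 across.
(2,1) = 17 − 8 = 9 completes the 17 down.
(2,2) = 12 − 9 = 3 completes the 12 across.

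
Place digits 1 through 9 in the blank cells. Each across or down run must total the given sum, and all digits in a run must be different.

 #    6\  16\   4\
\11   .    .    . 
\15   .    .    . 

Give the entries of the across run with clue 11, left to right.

16 in 2 cells must be {7,9}; 4 in 2 cells must be {1,3}.
The 11 across and the 16 down share only 7, so R1C2 = 7.
R2C2 = 16 − 7 = 9 completes the 16 down.
Given what's placed, R2C3 must be 1 to fit the 15 across and 4 down.
R1C1 = 1: the only remaining digit allowed by both the 11 across and the 6 down.
R1C3 = 11 − 8 = 3 completes the 11 across.
R2C1 = 15 − 10 = 5 completes the 15 across.

1 7 3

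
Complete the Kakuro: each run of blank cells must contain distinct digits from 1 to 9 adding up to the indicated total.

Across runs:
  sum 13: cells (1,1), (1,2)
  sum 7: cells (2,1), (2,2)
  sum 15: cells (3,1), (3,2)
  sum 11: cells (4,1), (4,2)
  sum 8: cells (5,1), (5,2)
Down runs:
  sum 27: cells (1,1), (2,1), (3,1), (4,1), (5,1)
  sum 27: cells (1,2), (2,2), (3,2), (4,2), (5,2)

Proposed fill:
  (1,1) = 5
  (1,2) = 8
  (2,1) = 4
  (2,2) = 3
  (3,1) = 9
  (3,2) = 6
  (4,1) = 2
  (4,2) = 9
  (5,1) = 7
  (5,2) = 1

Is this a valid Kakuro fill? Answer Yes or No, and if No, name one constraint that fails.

Across: 5+8=13; 4+3=7; 9+6=15; 2+9=11; 7+1=8. Down: 5+4+9+2+7=27; 8+3+6+9+1=27. No digit repeats within any run.

Yes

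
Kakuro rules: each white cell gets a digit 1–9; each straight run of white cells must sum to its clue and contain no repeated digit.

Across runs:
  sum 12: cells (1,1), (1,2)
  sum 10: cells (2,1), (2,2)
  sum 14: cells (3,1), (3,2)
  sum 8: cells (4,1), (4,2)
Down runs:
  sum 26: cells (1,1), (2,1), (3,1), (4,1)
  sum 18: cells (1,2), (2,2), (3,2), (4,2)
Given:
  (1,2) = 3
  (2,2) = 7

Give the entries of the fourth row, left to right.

6 2

(1,1) = 12 − 3 = 9 completes the 12 across.
(2,1) = 10 − 7 = 3 completes the 10 across.
Given what's placed, (3,2) must be 6 to fit the 14 across and 18 down.
(4,1) = 6: the only remaining digit allowed by both the 8 across and the 26 down.
(4,2) = 8 − 6 = 2 completes the 8 across.
(3,1) = 14 − 6 = 8 completes the 14 across.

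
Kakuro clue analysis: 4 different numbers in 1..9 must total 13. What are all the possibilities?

4 distinct digits from 1–9 sum between 10 and 30.

{1,2,3,7}; {1,2,4,6}; {1,3,4,5}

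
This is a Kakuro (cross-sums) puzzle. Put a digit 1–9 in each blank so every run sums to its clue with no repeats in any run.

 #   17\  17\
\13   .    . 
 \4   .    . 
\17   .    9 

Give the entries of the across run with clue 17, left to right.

4 in 2 cells must be {1,3}; 17 in 2 cells must be {8,9}.
R3C1 = 17 − 9 = 8 completes the 17 across.
R2C1 = 3: the only remaining digit allowed by both the 4 across and the 17 down.
R2C2 = 4 − 3 = 1 completes the 4 across.
R1C1 = 17 − 11 = 6 completes the 17 down.
R1C2 = 13 − 6 = 7 completes the 13 across.

8 9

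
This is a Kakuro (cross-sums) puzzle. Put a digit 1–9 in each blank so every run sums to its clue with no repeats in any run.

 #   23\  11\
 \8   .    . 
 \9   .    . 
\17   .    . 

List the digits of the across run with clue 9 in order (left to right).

8 1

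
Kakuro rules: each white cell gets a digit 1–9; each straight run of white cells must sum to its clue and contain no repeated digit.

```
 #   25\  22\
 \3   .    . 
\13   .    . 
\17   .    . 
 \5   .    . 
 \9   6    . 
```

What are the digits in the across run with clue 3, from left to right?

3 in 2 cells must be {1,2}; 17 in 2 cells must be {8,9}.
R5C2 = 9 − 6 = 3 completes the 9 across.
No cell is forced outright now. R4C2 can only be 1 or 2 or 4 (the digits allowed by both its 5 across and its 22 down). If R4C2 = 1: that forces R1C2 = 2, R3C2 = 9, R4C1 = 4, R1C1 = 1, R2C2 = 7, after which R3C1 would have to be in {8} for the 17 across but in {5,9} for the 25 down — contradiction. If R4C2 = 2: that forces R1C2 = 1, R3C2 = 9, R4C1 = 3, R1C1 = 2, R2C2 = 7, after which R3C1 would have to be in {8} for the 17 across but in {5,9} for the 25 down — contradiction. So R4C2 = 4.
R4C1 = 5 − 4 = 1 completes the 5 across.
Given what's placed, R1C1 must be 2 to fit the 3 across and 25 down.
R1C2 = 3 − 2 = 1 completes the 3 across.

2 1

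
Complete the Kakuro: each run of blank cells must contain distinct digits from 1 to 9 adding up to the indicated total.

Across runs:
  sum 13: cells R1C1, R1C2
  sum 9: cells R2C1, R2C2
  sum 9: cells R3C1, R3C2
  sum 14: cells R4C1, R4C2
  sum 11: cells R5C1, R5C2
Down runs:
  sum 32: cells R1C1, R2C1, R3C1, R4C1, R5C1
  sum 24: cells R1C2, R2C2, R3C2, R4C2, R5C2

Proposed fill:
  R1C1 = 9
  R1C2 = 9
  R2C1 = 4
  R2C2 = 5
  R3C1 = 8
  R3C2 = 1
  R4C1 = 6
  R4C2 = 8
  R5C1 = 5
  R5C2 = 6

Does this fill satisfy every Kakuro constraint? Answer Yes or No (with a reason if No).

No — the across run R1C1–R1C2 sums to 18, not 13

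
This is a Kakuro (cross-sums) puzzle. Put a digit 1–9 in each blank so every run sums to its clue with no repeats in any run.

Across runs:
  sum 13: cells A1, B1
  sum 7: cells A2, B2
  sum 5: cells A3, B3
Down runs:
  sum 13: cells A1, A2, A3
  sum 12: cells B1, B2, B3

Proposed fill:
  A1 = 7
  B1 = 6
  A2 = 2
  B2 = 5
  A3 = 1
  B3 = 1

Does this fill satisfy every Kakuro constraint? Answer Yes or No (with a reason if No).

No — the across run A3–B3 sums to 2, not 5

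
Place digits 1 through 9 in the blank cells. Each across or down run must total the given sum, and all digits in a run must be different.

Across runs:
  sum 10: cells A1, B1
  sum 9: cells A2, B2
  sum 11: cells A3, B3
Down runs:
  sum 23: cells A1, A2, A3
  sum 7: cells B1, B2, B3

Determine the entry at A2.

8

23 in 3 cells must be {6,8,9}; 7 in 3 cells must be {1,2,4}.
Nothing is forced directly, so branch on A2, whose candidates are 6 or 8. If A2 = 6: then B2 would have to be in {3} for the 9 across but in {1,2,4} for the 7 down — contradiction. So A2 = 8.
B2 = 9 − 8 = 1 completes the 9 across.
Nothing is forced directly, so branch on A1, whose candidates are 6 or 9. If A1 = 9: then B1 would have to be in {1} for the 10 across but in {2,4} for the 7 down — contradiction. So A1 = 6.
B1 = 10 − 6 = 4 completes the 10 across.
A3 = 23 − 14 = 9 completes the 23 down.
B3 = 11 − 9 = 2 completes the 11 across.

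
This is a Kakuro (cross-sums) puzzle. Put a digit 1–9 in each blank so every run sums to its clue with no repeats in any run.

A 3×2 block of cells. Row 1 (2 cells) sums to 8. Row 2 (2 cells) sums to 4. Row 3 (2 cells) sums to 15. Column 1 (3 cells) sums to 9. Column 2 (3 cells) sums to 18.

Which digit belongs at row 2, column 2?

3

4 in 2 cells must be {1,3}.
The 15 across and the 9 down share only 6, so (3,1) = 6.
(3,2) = 15 − 6 = 9 completes the 15 across.
Given what's placed, (2,1) must be 1 to fit the 4 across and 9 down.
(2,2) = 4 − 1 = 3 completes the 4 across.
(1,1) = 9 − 7 = 2 completes the 9 down.
(1,2) = 8 − 2 = 6 completes the 8 across.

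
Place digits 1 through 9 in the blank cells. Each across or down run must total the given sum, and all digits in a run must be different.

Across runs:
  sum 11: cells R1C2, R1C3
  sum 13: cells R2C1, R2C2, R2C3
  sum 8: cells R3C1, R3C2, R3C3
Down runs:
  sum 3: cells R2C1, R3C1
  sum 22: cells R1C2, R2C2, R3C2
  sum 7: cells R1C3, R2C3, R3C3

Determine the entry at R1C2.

3 in 2 cells must be {1,2}; 7 in 3 cells must be {1,2,4}.
Only 5 fits R3C2 under both its across sum 8 and down sum 22.
Nothing is forced directly, so branch on R1C2, whose candidates are 8 or 9. If R1C2 = 8: then R1C3 would have to be in {3} for the 11 across but in {1,2,4} for the 7 down — contradiction. So R1C2 = 9.

9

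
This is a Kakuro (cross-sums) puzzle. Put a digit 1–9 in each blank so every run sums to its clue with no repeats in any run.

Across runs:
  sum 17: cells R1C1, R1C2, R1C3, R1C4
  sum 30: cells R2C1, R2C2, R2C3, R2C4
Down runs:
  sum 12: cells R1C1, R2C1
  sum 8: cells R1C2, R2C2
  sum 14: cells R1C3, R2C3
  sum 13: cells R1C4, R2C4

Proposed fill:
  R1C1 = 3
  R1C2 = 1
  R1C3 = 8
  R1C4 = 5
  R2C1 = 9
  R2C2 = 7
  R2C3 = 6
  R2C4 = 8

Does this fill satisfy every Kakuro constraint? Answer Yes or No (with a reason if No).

Yes

Across: 3+1+8+5=17; 9+7+6+8=30. Down: 3+9=12; 1+7=8; 8+6=14; 5+8=13. No digit repeats within any run.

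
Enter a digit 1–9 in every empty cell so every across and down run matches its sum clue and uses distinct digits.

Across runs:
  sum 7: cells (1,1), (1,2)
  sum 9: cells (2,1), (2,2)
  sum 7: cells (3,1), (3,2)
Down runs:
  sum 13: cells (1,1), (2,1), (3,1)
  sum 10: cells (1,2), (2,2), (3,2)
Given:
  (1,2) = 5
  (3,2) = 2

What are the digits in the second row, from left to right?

6, 3

(1,1) = 7 − 5 = 2 completes the 7 across.
(2,2) = 10 − 7 = 3 completes the 10 down.
(3,1) = 7 − 2 = 5 completes the 7 across.
(2,1) = 9 − 3 = 6 completes the 9 across.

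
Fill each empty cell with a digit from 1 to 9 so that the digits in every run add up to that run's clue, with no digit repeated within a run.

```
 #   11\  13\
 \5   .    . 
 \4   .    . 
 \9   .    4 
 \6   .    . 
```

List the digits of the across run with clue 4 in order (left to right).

4 in 2 cells must be {1,3}; 11 in 4 cells must be {1,2,3,5}.
R3C1 = 9 − 4 = 5 completes the 9 across.
Nothing is forced directly, so branch on R4C1, whose candidates are 1 or 2. If R4C1 = 2: then R4C2 would have to be in {4} for the 6 across but in {1,2,3,5,6} for the 13 down — contradiction. So R4C1 = 1.
R2C1 = 3: the only remaining digit allowed by both the 4 across and the 11 down.
R2C2 = 4 − 3 = 1 completes the 4 across.
R4C2 = 6 − 1 = 5 completes the 6 across.
R1C1 = 11 − 9 = 2 completes the 11 down.
R1C2 = 5 − 2 = 3 completes the 5 across.

3, 1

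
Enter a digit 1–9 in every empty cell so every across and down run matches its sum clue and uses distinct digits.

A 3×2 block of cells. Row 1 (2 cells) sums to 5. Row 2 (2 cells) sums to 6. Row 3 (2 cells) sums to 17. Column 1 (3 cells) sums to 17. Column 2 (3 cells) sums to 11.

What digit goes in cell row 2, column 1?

5

17 in 2 cells must be {8,9}.
The 17 across and the 11 down share only 8, so (3,2) = 8.
(3,1) = 17 − 8 = 9 completes the 17 across.
Nothing is forced directly, so branch on (1,2), whose candidates are 1 or 2. If (1,2) = 1: then (1,1) would have to be in {4} for the 5 across but in {1,2,3,5,6,7} for the 17 down — contradiction. So (1,2) = 2.
(1,1) = 5 − 2 = 3 completes the 5 across.
(2,1) = 17 − 12 = 5 completes the 17 down.
(2,2) = 6 − 5 = 1 completes the 6 across.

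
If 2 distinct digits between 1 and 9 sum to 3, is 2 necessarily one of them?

The only way to make 3 from 2 distinct digits is {1,2}, which contains 2.

Yes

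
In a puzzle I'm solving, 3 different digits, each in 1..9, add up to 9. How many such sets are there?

3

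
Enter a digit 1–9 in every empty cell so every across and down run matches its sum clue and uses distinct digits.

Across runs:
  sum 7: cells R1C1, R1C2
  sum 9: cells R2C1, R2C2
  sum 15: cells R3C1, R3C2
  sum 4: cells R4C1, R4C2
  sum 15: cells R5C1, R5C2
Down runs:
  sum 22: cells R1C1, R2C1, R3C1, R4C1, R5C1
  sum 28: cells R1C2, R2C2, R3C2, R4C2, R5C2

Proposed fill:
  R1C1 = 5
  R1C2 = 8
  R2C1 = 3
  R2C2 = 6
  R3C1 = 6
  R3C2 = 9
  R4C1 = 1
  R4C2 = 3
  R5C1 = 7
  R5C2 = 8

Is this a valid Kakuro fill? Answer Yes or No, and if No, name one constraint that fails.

No — the down run R1C2–R5C2 sums to 34, not 28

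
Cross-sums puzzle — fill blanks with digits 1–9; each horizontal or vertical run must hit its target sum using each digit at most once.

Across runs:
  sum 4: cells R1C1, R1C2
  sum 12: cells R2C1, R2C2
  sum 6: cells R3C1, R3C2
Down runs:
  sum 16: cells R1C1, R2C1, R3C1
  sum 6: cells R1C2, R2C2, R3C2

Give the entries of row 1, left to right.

3 1

4 in 2 cells must be {1,3}; 6 in 3 cells must be {1,2,3}.
The 12 across and the 6 down share only 3, so R2C2 = 3.
Given what's placed, R1C2 must be 1 to fit the 4 across and 6 down.
R2C1 = 12 − 3 = 9 completes the 12 across.
R3C2 = 6 − 4 = 2 completes the 6 down.
R1C1 = 4 − 1 = 3 completes the 4 across.
R3C1 = 6 − 2 = 4 completes the 6 across.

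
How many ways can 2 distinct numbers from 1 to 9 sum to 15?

2 distinct digits from 1–9 sum between 3 and 17.
Enumerating: {6,9}, {7,8}.

2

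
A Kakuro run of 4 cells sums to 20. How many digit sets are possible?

12

4 distinct digits from 1–9 sum between 10 and 30.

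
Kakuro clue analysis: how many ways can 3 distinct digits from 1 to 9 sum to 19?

3 distinct digits from 1–9 sum between 6 and 24.
Enumerating: {2,8,9}, {3,7,9}, {4,6,9}, {4,7,8}, {5,6,8}.

5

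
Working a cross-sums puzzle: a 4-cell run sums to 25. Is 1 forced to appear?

No

Counterexample: {2,6,8,9} sums to 25 without using 1.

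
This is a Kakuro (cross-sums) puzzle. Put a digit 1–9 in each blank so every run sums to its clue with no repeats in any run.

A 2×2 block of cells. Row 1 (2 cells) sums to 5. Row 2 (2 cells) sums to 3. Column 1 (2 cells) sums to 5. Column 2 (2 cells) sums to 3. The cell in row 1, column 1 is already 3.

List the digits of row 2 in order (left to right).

3 in 2 cells must be {1,2}.
(1,2) = 5 − 3 = 2 completes the 5 across.
(2,1) = 5 − 3 = 2 completes the 5 down.
(2,2) = 3 − 2 = 1 completes the 3 across.

2, 1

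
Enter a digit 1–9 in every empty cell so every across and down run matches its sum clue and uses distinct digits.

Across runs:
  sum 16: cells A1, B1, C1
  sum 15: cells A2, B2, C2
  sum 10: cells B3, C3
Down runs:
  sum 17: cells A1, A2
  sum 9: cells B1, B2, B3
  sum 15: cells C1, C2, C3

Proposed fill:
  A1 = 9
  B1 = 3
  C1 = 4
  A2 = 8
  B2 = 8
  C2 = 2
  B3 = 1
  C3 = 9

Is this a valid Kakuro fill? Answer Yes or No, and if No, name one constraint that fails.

No — the across run A2–C2 sums to 18, not 15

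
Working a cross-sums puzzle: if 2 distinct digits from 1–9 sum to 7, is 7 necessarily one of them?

Counterexample: {1,6} sums to 7 without using 7.

No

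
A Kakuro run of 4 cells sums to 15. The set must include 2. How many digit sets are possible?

4

4 distinct digits from 1–9 sum between 10 and 30.
Keeping only sets containing 2.
Enumerating: {1,2,3,9}, {1,2,4,8}, {1,2,5,7}, {2,3,4,6}.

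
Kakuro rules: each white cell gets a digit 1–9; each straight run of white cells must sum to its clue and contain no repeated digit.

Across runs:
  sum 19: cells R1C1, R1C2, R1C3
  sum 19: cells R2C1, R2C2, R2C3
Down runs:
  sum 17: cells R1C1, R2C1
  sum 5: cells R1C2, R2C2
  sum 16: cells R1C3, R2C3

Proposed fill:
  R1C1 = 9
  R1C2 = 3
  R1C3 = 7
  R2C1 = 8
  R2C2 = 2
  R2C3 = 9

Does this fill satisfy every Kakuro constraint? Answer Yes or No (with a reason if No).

Yes

Across: 9+3+7=19; 8+2+9=19. Down: 9+8=17; 3+2=5; 7+9=16. No digit repeats within any run.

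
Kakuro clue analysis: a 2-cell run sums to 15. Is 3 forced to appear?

Counterexample: {6,9} sums to 15 without using 3.

No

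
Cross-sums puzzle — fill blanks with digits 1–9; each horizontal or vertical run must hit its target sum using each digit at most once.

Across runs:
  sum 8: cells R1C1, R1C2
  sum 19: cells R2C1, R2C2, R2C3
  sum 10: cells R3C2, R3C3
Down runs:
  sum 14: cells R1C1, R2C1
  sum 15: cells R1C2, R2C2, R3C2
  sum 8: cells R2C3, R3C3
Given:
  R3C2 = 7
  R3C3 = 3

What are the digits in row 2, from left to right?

R2C3 = 8 − 3 = 5 completes the 8 down.
Given what's placed, R2C2 must be 6 to fit the 19 across and 15 down.
R1C2 = 15 − 13 = 2 completes the 15 down.
R2C1 = 19 − 11 = 8 completes the 19 across.
R1C1 = 8 − 2 = 6 completes the 8 across.

8 6 5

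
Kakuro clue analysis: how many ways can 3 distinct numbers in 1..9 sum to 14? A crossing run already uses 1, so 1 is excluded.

5

3 distinct digits from 1–9 sum between 6 and 24.
Dropping sets that contain 1.
Enumerating: {2,3,9}, {2,4,8}, {2,5,7}, {3,4,7}, {3,5,6}.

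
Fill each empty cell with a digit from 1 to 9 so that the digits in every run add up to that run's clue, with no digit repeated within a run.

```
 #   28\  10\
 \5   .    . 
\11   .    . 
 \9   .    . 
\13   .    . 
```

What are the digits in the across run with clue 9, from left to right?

10 in 4 cells must be {1,2,3,4}.
Only 4 fits R1C1 under both its across sum 5 and down sum 28.
R1C2 = 5 − 4 = 1 completes the 5 across.
Given what's placed, R4C2 must be 4 to fit the 13 across and 10 down.
R4C1 = 13 − 4 = 9 completes the 13 across.
No cell is forced outright now. R2C1 can only be 7 or 8 (the digits allowed by both its 11 across and its 28 down). If R2C1 = 7: then R2C2 would have to be in {4} for the 11 across but in {2,3} for the 10 down — contradiction. So R2C1 = 8.
R2C2 = 11 − 8 = 3 completes the 11 across.
R3C1 = 28 − 21 = 7 completes the 28 down.
R3C2 = 9 − 7 = 2 completes the 9 across.

7 2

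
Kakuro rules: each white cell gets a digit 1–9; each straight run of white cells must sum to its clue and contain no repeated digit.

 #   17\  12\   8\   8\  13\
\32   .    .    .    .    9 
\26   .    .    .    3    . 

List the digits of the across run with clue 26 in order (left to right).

9, 8, 2, 3, 4

17 in 2 cells must be {8,9}.
Given what's placed, R1C1 must be 8 to fit the 32 across and 17 down.
R1C4 = 8 − 3 = 5 completes the 8 down.
R2C1 = 17 − 8 = 9 completes the 17 down.
R2C5 = 13 − 9 = 4 completes the 13 down.
Given what's placed, R2C2 must be 8 to fit the 26 across and 12 down.
R2C3 = 26 − 24 = 2 completes the 26 across.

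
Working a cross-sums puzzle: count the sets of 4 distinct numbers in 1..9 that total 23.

9

4 distinct digits from 1–9 sum between 10 and 30.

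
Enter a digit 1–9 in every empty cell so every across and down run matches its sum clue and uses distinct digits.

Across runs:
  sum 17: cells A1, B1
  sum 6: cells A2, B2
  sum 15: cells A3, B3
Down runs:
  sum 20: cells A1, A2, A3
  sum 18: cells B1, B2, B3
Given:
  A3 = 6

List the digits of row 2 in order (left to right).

5, 1

17 in 2 cells must be {8,9}.
A1 = 9: the only remaining digit allowed by both the 17 across and the 20 down.
B1 = 17 − 9 = 8 completes the 17 across.
A2 = 20 − 15 = 5 completes the 20 down.
B2 = 6 − 5 = 1 completes the 6 across.
B3 = 15 − 6 = 9 completes the 15 across.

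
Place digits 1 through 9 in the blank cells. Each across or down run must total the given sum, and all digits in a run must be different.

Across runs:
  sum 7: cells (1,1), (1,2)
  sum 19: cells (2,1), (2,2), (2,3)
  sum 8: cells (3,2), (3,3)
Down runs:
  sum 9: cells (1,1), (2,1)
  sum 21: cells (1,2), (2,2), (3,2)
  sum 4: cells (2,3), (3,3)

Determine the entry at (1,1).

2

4 in 2 cells must be {1,3}.
The 19 across and the 4 down share only 3, so (2,3) = 3.
(3,3) = 4 − 3 = 1 completes the 4 down.
(2,1) = 7: the only remaining digit allowed by both the 19 across and the 9 down.
(2,2) = 19 − 10 = 9 completes the 19 across.
(3,2) = 8 − 1 = 7 completes the 8 across.
(1,1) = 9 − 7 = 2 completes the 9 down.
(1,2) = 7 − 2 = 5 completes the 7 across.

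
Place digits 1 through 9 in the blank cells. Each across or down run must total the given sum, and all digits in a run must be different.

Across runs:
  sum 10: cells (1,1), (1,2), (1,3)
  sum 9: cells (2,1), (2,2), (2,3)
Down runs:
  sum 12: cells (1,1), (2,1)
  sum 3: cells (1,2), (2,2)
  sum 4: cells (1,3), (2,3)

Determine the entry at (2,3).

3

3 in 2 cells must be {1,2}; 4 in 2 cells must be {1,3}.
Nothing is forced directly, so branch on (1,3), whose candidates are 1 or 3. If (1,3) = 3: that forces (1,1) = 5, (1,2) = 2, after which (2,1) would have to be in {1,2,3,4,5,6} for the 9 across but in {7} for the 12 down — contradiction. So (1,3) = 1.
Given what's placed, (1,2) must be 2 to fit the 10 across and 3 down.
(2,2) = 3 − 2 = 1 completes the 3 down.
(2,3) = 4 − 1 = 3 completes the 4 down.
(1,1) = 10 − 3 = 7 completes the 10 across.
(2,1) = 9 − 4 = 5 completes the 9 across.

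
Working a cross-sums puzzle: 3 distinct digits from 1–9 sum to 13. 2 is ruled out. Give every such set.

{1,3,9}; {1,4,8}; {1,5,7}; {3,4,6}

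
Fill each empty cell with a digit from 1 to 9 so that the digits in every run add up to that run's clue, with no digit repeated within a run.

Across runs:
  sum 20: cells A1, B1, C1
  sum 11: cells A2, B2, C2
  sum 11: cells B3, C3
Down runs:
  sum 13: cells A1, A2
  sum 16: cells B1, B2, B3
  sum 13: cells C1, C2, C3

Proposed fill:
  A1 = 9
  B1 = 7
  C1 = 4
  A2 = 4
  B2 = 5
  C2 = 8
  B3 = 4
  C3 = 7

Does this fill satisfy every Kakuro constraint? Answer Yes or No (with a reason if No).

No — the down run C1–C3 sums to 19, not 13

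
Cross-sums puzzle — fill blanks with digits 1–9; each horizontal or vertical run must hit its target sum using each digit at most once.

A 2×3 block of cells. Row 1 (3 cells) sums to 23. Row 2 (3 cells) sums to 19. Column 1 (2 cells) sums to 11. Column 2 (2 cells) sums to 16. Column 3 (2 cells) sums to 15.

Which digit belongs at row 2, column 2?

23 in 3 cells must be {6,8,9}; 16 in 2 cells must be {7,9}.
The 23 across and the 16 down share only 9, so (1,2) = 9.
(2,2) = 16 − 9 = 7 completes the 16 down.
Nothing is forced directly, so branch on (2,3), whose candidates are 8 or 9. If (2,3) = 8: then (1,3) would have to be in {6,8} for the 23 across but in {7} for the 15 down — contradiction. So (2,3) = 9.
(1,3) = 15 − 9 = 6 completes the 15 down.
(2,1) = 19 − 16 = 3 completes the 19 across.
(1,1) = 23 − 15 = 8 completes the 23 across.

7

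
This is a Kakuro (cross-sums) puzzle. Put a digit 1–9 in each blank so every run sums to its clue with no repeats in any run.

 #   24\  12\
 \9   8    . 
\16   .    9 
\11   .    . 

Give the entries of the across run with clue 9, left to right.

16 in 2 cells must be {7,9}; 24 in 3 cells must be {7,8,9}.
R1C2 = 9 − 8 = 1 completes the 9 across.
R2C1 = 16 − 9 = 7 completes the 16 across.
R3C1 = 24 − 15 = 9 completes the 24 down.
R3C2 = 11 − 9 = 2 completes the 11 across.

8 1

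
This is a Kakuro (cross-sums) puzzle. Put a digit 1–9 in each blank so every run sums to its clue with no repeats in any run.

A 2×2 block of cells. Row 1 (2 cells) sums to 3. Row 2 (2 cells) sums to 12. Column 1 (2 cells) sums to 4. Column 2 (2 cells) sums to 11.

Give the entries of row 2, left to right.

3 9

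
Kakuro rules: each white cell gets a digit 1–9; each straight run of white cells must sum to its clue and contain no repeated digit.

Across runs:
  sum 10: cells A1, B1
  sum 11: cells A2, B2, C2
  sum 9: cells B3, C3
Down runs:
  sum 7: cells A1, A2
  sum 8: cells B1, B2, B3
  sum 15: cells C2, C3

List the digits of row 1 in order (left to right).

6 4

Nothing is forced directly, so branch on C2, whose candidates are 6 or 7 or 8. If C2 = 6: then C3 would have to be in {1,2,3,4,5,6,7,8} for the 9 across but in {9} for the 15 down — contradiction. If C2 = 8: that forces C3 = 7, B3 = 2, B1 = 1, after which B2 would have to be in {1,2} for the 11 across but in {5} for the 8 down — contradiction. So C2 = 7.
C3 = 15 − 7 = 8 completes the 15 down.
B3 = 9 − 8 = 1 completes the 9 across.
B2 = 3: the only remaining digit allowed by both the 11 across and the 8 down.
B1 = 8 − 4 = 4 completes the 8 down.
A2 = 11 − 10 = 1 completes the 11 across.
A1 = 10 − 4 = 6 completes the 10 across.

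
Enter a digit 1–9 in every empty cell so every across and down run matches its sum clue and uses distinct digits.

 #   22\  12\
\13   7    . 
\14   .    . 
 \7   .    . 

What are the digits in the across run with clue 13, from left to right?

R1C2 = 13 − 7 = 6 completes the 13 across.
Given what's placed, R2C2 must be 5 to fit the 14 across and 12 down.
Given what's placed, R3C1 must be 6 to fit the 7 across and 22 down.
R3C2 = 7 − 6 = 1 completes the 7 across.
R2C1 = 14 − 5 = 9 completes the 14 across.

7, 6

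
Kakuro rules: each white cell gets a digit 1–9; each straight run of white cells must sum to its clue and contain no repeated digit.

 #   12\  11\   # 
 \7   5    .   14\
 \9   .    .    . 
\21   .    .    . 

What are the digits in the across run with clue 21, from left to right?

R1C2 = 7 − 5 = 2 completes the 7 across.
No cell is forced outright now. R2C3 can only be 5 or 6 (the digits allowed by both its 9 across and its 14 down). If R2C3 = 6: that forces R2C1 = 1, after which R2C2 would have to be in {2} for the 9 across but in {1,3,4,5,6,8} for the 11 down — contradiction. So R2C3 = 5.
R3C3 = 14 − 5 = 9 completes the 14 down.
R3C1 = 4: the only remaining digit allowed by both the 21 across and the 12 down.
R3C2 = 21 − 13 = 8 completes the 21 across.
R2C1 = 12 − 9 = 3 completes the 12 down.
R2C2 = 9 − 8 = 1 completes the 9 across.

4, 8, 9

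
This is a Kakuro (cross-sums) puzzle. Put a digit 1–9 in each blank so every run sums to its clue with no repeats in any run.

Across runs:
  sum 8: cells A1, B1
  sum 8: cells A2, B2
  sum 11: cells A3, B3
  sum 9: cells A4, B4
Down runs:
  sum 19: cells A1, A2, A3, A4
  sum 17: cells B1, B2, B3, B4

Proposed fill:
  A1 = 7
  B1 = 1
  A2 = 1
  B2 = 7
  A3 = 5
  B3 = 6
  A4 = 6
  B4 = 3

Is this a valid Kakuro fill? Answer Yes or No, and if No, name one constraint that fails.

Yes

Across: 7+1=8; 1+7=8; 5+6=11; 6+3=9. Down: 7+1+5+6=19; 1+7+6+3=17. No digit repeats within any run.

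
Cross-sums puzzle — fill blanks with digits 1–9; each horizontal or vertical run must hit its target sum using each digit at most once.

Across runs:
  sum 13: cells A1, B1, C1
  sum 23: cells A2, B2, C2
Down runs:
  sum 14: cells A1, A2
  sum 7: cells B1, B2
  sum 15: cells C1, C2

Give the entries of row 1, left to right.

23 in 3 cells must be {6,8,9}.
The 23 across and the 7 down share only 6, so B2 = 6.
B1 = 7 − 6 = 1 completes the 7 down.
Nothing is forced directly, so branch on A2, whose candidates are 8 or 9. If A2 = 8: then A1 would have to be in {3,4,5,7,8,9} for the 13 across but in {6} for the 14 down — contradiction. So A2 = 9.
A1 = 14 − 9 = 5 completes the 14 down.
C1 = 13 − 6 = 7 completes the 13 across.
C2 = 23 − 15 = 8 completes the 23 across.

5 1 7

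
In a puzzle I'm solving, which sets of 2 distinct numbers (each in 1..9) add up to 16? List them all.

{7,9}

2 distinct digits from 1–9 sum between 3 and 17.
Only one set works: {7,9}.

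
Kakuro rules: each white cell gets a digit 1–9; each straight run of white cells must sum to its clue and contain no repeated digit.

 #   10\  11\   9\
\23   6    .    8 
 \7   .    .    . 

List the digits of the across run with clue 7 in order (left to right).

23 in 3 cells must be {6,8,9}; 7 in 3 cells must be {1,2,4}.
R1C2 = 23 − 14 = 9 completes the 23 across.
R2C1 = 10 − 6 = 4 completes the 10 down.
R2C2 = 11 − 9 = 2 completes the 11 down.
R2C3 = 7 − 6 = 1 completes the 7 across.

4 2 1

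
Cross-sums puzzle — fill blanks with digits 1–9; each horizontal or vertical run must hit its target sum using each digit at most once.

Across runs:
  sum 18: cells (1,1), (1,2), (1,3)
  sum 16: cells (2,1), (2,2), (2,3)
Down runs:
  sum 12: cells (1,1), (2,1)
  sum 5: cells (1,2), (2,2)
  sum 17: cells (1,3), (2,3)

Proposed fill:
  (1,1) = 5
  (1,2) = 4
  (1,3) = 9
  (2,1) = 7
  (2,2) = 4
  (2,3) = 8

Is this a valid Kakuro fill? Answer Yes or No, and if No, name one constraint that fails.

No — the across run (2,1)–(2,3) sums to 19, not 16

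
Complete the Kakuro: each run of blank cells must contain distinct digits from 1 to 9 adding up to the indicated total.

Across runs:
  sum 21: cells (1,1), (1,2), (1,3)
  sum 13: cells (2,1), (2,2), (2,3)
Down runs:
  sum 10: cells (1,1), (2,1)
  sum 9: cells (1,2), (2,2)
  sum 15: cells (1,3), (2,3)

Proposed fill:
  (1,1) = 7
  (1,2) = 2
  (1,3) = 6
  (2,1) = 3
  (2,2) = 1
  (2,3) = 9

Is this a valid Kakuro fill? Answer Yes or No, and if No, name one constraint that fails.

No — the down run (1,2)–(2,2) sums to 3, not 9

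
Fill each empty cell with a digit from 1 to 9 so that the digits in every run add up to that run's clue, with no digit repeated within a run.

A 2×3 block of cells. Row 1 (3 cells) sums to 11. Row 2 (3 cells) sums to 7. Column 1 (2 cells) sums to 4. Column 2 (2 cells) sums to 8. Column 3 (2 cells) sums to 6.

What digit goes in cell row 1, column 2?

7 in 3 cells must be {1,2,4}; 4 in 2 cells must be {1,3}.
The 7 across and the 4 down share only 1, so (2,1) = 1.
Given what's placed, (2,2) must be 2 to fit the 7 across and 8 down.
(2,3) = 7 − 3 = 4 completes the 7 across.
(1,1) = 4 − 1 = 3 completes the 4 down.
(1,2) = 8 − 2 = 6 completes the 8 down.
(1,3) = 11 − 9 = 2 completes the 11 across.

6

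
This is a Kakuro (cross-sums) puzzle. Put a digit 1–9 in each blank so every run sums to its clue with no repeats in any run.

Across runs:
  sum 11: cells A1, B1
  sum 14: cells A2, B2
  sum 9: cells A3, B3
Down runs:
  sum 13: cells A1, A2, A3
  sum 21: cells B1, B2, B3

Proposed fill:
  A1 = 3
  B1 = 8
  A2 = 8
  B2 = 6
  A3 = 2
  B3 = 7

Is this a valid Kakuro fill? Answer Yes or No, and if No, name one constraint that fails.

Yes

Across: 3+8=11; 8+6=14; 2+7=9. Down: 3+8+2=13; 8+6+7=21. No digit repeats within any run.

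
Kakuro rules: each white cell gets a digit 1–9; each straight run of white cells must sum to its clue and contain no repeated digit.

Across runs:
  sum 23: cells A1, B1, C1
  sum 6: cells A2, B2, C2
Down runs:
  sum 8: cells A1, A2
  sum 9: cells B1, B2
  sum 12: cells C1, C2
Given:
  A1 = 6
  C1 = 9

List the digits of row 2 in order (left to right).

2, 1, 3

23 in 3 cells must be {6,8,9}; 6 in 3 cells must be {1,2,3}.
B1 = 23 − 15 = 8 completes the 23 across.
A2 = 8 − 6 = 2 completes the 8 down.
B2 = 9 − 8 = 1 completes the 9 down.
C2 = 6 − 3 = 3 completes the 6 across.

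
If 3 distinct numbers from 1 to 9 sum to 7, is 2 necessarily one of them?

Yes

The only way to make 7 from 3 distinct digits is {1,2,4}, which contains 2.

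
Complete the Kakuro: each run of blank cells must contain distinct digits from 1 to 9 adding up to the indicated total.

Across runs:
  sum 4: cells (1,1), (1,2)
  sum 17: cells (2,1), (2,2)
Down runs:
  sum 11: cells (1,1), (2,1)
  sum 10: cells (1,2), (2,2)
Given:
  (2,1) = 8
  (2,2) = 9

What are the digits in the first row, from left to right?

3, 1

4 in 2 cells must be {1,3}; 17 in 2 cells must be {8,9}.
(1,1) = 11 − 8 = 3 completes the 11 down.
(1,2) = 4 − 3 = 1 completes the 4 across.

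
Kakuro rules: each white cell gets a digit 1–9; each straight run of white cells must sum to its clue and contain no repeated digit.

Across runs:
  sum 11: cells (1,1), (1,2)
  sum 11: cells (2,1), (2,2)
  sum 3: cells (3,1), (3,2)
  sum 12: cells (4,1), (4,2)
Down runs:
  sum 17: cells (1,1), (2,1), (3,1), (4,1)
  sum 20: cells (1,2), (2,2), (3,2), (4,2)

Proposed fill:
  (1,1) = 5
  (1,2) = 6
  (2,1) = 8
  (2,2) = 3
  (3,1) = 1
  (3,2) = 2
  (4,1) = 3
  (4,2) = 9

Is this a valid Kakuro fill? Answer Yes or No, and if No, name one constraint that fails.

Across: 5+6=11; 8+3=11; 1+2=3; 3+9=12. Down: 5+8+1+3=17; 6+3+2+9=20. No digit repeats within any run.

Yes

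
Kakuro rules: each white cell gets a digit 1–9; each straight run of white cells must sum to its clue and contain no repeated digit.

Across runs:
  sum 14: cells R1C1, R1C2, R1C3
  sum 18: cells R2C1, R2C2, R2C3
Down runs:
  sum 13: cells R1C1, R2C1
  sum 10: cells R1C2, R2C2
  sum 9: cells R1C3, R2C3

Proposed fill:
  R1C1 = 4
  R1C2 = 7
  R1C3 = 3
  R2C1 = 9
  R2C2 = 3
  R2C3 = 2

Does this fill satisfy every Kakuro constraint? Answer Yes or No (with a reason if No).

No — the across run R2C1–R2C3 sums to 14, not 18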